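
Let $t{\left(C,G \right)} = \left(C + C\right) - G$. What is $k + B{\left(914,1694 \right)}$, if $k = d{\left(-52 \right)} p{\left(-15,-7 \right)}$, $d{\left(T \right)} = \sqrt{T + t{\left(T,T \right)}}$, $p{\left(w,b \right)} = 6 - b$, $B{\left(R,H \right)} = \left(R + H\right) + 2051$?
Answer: $4659 + 26 i \sqrt{26} \approx 4659.0 + 132.57 i$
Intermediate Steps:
$t{\left(C,G \right)} = - G + 2 C$ ($t{\left(C,G \right)} = 2 C - G = - G + 2 C$)
$B{\left(R,H \right)} = 2051 + H + R$ ($B{\left(R,H \right)} = \left(H + R\right) + 2051 = 2051 + H + R$)
$d{\left(T \right)} = \sqrt{2} \sqrt{T}$ ($d{\left(T \right)} = \sqrt{T + \left(- T + 2 T\right)} = \sqrt{T + T} = \sqrt{2 T} = \sqrt{2} \sqrt{T}$)
$k = 26 i \sqrt{26}$ ($k = \sqrt{2} \sqrt{-52} \left(6 - -7\right) = \sqrt{2} \cdot 2 i \sqrt{13} \left(6 + 7\right) = 2 i \sqrt{26} \cdot 13 = 26 i \sqrt{26} \approx 132.57 i$)
$k + B{\left(914,1694 \right)} = 26 i \sqrt{26} + \left(2051 + 1694 + 914\right) = 26 i \sqrt{26} + 4659 = 4659 + 26 i \sqrt{26}$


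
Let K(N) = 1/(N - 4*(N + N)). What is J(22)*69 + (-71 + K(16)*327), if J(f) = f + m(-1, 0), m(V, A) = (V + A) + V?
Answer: 146281/112 ≈ 1306.1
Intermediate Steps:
m(V, A) = A + 2*V (m(V, A) = (A + V) + V = A + 2*V)
K(N) = -1/(7*N) (K(N) = 1/(N - 8*N) = 1/(-7*N) = -1/(7*N))
J(f) = -2 + f (J(f) = f + (0 + 2*(-1)) = f + (0 - 2) = f - 2 = -2 + f)
J(22)*69 + (-71 + K(16)*327) = (-2 + 22)*69 + (-71 - 1/7/16*327) = 20*69 + (-71 - 1/7*1/16*327) = 1380 + (-71 - 1/112*327) = 1380 + (-71 - 327/112) = 1380 - 8279/112 = 146281/112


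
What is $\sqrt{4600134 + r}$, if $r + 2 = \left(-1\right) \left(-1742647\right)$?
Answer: $\sqrt{6342779} \approx 2518.5$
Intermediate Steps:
$r = 1742645$ ($r = -2 - -1742647 = -2 + 1742647 = 1742645$)
$\sqrt{4600134 + r} = \sqrt{4600134 + 1742645} = \sqrt{6342779}$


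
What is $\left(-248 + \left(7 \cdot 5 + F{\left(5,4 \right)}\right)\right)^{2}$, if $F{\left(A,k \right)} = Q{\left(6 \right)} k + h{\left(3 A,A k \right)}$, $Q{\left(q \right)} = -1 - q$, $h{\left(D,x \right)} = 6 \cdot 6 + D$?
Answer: $36100$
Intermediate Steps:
$h{\left(D,x \right)} = 36 + D$
$F{\left(A,k \right)} = 36 - 7 k + 3 A$ ($F{\left(A,k \right)} = \left(-1 - 6\right) k + \left(36 + 3 A\right) = - 7 k + \left(36 + 3 A\right) = 36 - 7 k + 3 A$)
$\left(-248 + \left(7 \cdot 5 + F{\left(5,4 \right)}\right)\right)^{2} = \left(-248 + \left(7 \cdot 5 + \left(36 - 28 + 3 \cdot 5\right)\right)\right)^{2} = \left(-248 + \left(35 + \left(36 - 28 + 15\right)\right)\right)^{2} = \left(-248 + \left(35 + 23\right)\right)^{2} = \left(-248 + 58\right)^{2} = \left(-190\right)^{2} = 36100$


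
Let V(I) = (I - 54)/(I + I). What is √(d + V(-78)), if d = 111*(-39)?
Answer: I*√731458/13 ≈ 65.789*I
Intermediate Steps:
V(I) = (-54 + I)/(2*I) (V(I) = (-54 + I)/((2*I)) = (-54 + I)*(1/(2*I)) = (-54 + I)/(2*I))
d = -4329
√(d + V(-78)) = √(-4329 + (½)*(-54 - 78)/(-78)) = √(-4329 + (½)*(-1/78)*(-132)) = √(-4329 + 11/13) = √(-56266/13) = I*√731458/13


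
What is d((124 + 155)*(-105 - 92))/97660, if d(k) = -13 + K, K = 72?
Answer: 59/97660 ≈ 0.00060414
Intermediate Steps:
d(k) = 59 (d(k) = -13 + 72 = 59)
d((124 + 155)*(-105 - 92))/97660 = 59/97660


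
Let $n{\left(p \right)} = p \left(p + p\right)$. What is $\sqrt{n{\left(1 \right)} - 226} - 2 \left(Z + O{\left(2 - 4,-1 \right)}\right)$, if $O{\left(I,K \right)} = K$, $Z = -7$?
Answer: $16 + 4 i \sqrt{14} \approx 16.0 + 14.967 i$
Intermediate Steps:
$n{\left(p \right)} = 2 p^{2}$ ($n{\left(p \right)} = p 2 p = 2 p^{2}$)
$\sqrt{n{\left(1 \right)} - 226} - 2 \left(Z + O{\left(2 - 4,-1 \right)}\right) = \sqrt{2 \cdot 1^{2} - 226} - 2 \left(-7 - 1\right) = \sqrt{2 \cdot 1 - 226} - 2 \left(-8\right) = \sqrt{2 - 226} - -16 = \sqrt{-224} + 16 = 4 i \sqrt{14} + 16 = 16 + 4 i \sqrt{14}$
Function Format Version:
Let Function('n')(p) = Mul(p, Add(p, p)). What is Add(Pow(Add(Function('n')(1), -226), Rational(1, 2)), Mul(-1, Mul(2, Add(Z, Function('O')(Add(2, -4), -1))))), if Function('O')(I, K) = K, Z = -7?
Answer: Add(16, Mul(4, I, Pow(14, Rational(1, 2)))) ≈ Add(16.000, Mul(14.967, I))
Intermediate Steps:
Function('n')(p) = Mul(2, Pow(p, 2)) (Function('n')(p) = Mul(p, Mul(2, p)) = Mul(2, Pow(p, 2)))
Add(Pow(Add(Function('n')(1), -226), Rational(1, 2)), Mul(-1, Mul(2, Add(Z, Function('O')(Add(2, -4), -1))))) = Add(Pow(Add(Mul(2, Pow(1, 2)), -226), Rational(1, 2)), Mul(-1, Mul(2, Add(-7, -1)))) = Add(Pow(Add(Mul(2, 1), -226), Rational(1, 2)), Mul(-1, Mul(2, -8))) = Add(Pow(Add(2, -226), Rational(1, 2)), Mul(-1, -16)) = Add(Pow(-224, Rational(1, 2)), 16) = Add(Mul(4, I, Pow(14, Rational(1, 2))), 16) = Add(16, Mul(4, I, Pow(14, Rational(1, 2))))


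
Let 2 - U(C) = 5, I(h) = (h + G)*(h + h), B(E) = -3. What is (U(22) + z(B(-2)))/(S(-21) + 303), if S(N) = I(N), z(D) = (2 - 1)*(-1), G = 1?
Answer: -4/1143 ≈ -0.0034996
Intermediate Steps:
z(D) = -1 (z(D) = 1*(-1) = -1)
I(h) = 2*h*(1 + h) (I(h) = (h + 1)*(h + h) = (1 + h)*(2*h) = 2*h*(1 + h))
U(C) = -3 (U(C) = 2 - 1*5 = 2 - 5 = -3)
S(N) = 2*N*(1 + N)
(U(22) + z(B(-2)))/(S(-21) + 303) = (-3 - 1)/(2*(-21)*(1 - 21) + 303) = -4/(2*(-21)*(-20) + 303) = -4/(840 + 303) = -4/1143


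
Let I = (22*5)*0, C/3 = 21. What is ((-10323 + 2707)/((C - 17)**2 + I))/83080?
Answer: -238/5493665 ≈ -4.3323e-5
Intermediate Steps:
C = 63 (C = 3*21 = 63)
I = 0 (I = 110*0 = 0)
((-10323 + 2707)/((C - 17)**2 + I))/83080 = ((-10323 + 2707)/((63 - 17)**2 + 0))/83080 = -7616/(46**2 + 0)*(1/83080) = -7616/(2116 + 0)*(1/83080) = -7616/2116*(1/83080) = -7616*1/2116*(1/83080) = -1904/529*1/83080 = -238/5493665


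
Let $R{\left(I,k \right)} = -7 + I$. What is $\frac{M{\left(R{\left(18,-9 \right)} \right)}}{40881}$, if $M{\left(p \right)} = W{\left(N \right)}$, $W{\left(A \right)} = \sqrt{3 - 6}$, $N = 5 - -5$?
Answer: $\frac{i \sqrt{3}}{40881} \approx 4.2368 \cdot 10^{-5} i$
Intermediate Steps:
$N = 10$ ($N = 5 + 5 = 10$)
$W{\left(A \right)} = i \sqrt{3}$ ($W{\left(A \right)} = \sqrt{-3} = i \sqrt{3}$)
$M{\left(p \right)} = i \sqrt{3}$
$\frac{M{\left(R{\left(18,-9 \right)} \right)}}{40881} = \frac{i \sqrt{3}}{40881}$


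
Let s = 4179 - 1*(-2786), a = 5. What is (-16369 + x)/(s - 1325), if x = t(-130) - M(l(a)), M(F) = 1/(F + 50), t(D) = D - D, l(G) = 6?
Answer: -61111/21056 ≈ -2.9023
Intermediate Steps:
t(D) = 0
M(F) = 1/(50 + F)
s = 6965 (s = 4179 + 2786 = 6965)
x = -1/56 (x = 0 - 1/(50 + 6) = 0 - 1/56 = -1/56 ≈ -0.017857)
(-16369 + x)/(s - 1325) = (-16369 - 1/56)/(6965 - 1325) = -916665/56/5640 = -916665/56*1/5640 = -61111/21056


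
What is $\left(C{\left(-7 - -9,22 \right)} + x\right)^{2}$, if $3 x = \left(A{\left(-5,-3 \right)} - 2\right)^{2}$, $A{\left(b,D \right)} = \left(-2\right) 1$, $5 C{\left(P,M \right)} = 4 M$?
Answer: $\frac{118336}{225} \approx 525.94$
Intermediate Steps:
$C{\left(P,M \right)} = \frac{4 M}{5}$
$A{\left(b,D \right)} = -2$
$x = \frac{16}{3}$ ($x = \frac{\left(-2 - 2\right)^{2}}{3} = \frac{\left(-4\right)^{2}}{3} = \frac{1}{3} \cdot 16 = \frac{16}{3} \approx 5.3333$)
$\left(C{\left(-7 - -9,22 \right)} + x\right)^{2} = \left(\frac{4}{5} \cdot 22 + \frac{16}{3}\right)^{2} = \left(\frac{88}{5} + \frac{16}{3}\right)^{2} = \left(\frac{344}{15}\right)^{2} = \frac{118336}{225}$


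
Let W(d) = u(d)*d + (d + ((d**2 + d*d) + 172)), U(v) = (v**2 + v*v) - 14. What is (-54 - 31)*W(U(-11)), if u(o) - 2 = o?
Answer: -13328680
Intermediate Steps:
u(o) = 2 + o
U(v) = -14 + 2*v**2 (U(v) = (v**2 + v**2) - 14 = 2*v**2 - 14 = -14 + 2*v**2)
W(d) = 172 + d + 2*d**2 + d*(2 + d) (W(d) = (2 + d)*d + (d + ((d**2 + d*d) + 172)) = d*(2 + d) + (d + ((d**2 + d**2) + 172)) = d*(2 + d) + (d + (2*d**2 + 172)) = d*(2 + d) + (d + (172 + 2*d**2)) = d*(2 + d) + (172 + d + 2*d**2) = 172 + d + 2*d**2 + d*(2 + d))
(-54 - 31)*W(U(-11)) = (-54 - 31)*(172 + 3*(-14 + 2*(-11)**2) + 3*(-14 + 2*(-11)**2)**2) = -85*(172 + 3*(-14 + 2*121) + 3*(-14 + 2*121)**2) = -85*(172 + 3*(-14 + 242) + 3*(-14 + 242)**2) = -85*(172 + 3*228 + 3*228**2) = -85*(172 + 684 + 3*51984) = -85*(172 + 684 + 155952) = -85*156808 = -13328680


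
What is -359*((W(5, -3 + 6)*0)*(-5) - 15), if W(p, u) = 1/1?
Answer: 5385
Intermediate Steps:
W(p, u) = 1
-359*((W(5, -3 + 6)*0)*(-5) - 15) = -359*((1*0)*(-5) - 15) = -359*(0*(-5) - 15) = -359*(0 - 15) = -359*(-15) = 5385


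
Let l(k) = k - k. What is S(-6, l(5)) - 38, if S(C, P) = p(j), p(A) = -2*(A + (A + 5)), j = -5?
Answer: -28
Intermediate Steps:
l(k) = 0
p(A) = -10 - 4*A (p(A) = -2*(A + (5 + A)) = -2*(5 + 2*A) = -10 - 4*A)
S(C, P) = 10 (S(C, P) = -10 - 4*(-5) = -10 + 20 = 10)
S(-6, l(5)) - 38 = 10 - 38 = -28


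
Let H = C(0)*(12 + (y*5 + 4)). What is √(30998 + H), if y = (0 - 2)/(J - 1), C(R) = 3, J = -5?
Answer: √31051 ≈ 176.21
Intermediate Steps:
y = ⅓ (y = (0 - 2)/(-5 - 1) = -2/(-6) = -2*(-⅙) = ⅓ ≈ 0.33333)
H = 53 (H = 3*(12 + ((⅓)*5 + 4)) = 3*(12 + (5/3 + 4)) = 3*(12 + 17/3) = 3*(53/3) = 53)
√(30998 + H) = √(30998 + 53) = √31051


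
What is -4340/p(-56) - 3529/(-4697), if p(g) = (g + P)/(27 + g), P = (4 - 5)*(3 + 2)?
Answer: -9687691/4697 ≈ -2062.5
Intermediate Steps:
P = -5 (P = -1*5 = -5)
p(g) = (-5 + g)/(27 + g) (p(g) = (g - 5)/(27 + g) = (-5 + g)/(27 + g))
-4340/p(-56) - 3529/(-4697) = -4340*(27 - 56)/(-5 - 56) - 3529/(-4697) = -4340/(-61/(-29)) - 3529*(-1/4697) = -4340/((-1/29*(-61))) + 3529/4697 = -4340/61/29 + 3529/4697 = -4340*29/61 + 3529/4697 = -125860/61 + 3529/4697 = -9687691/4697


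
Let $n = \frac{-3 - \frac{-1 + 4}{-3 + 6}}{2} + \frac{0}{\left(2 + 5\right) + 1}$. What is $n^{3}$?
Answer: $-8$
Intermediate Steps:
$n = -2$ ($n = \left(-3 - \frac{3}{3}\right) \frac{1}{2} + \frac{0}{7 + 1} = \left(-3 - 3 \cdot \frac{1}{3}\right) \frac{1}{2} + \frac{0}{8} = \left(-3 - 1\right) \frac{1}{2} + 0 \cdot \frac{1}{8} = \left(-3 - 1\right) \frac{1}{2} + 0 = \left(-4\right) \frac{1}{2} + 0 = -2 + 0 = -2$)
$n^{3} = \left(-2\right)^{3} = -8$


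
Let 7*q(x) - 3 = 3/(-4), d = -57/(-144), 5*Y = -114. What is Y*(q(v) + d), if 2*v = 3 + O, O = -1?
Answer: -4579/280 ≈ -16.354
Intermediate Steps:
Y = -114/5 (Y = (⅕)*(-114) = -114/5 ≈ -22.800)
v = 1 (v = (3 - 1)/2 = (½)*2 = 1)
d = 19/48 (d = -57*(-1/144) = 19/48 ≈ 0.39583)
q(x) = 9/28 (q(x) = 3/7 + (3/(-4))/7 = 3/7 + (3*(-¼))/7 = 3/7 + (⅐)*(-¾) = 3/7 - 3/28 = 9/28)
Y*(q(v) + d) = -114*(9/28 + 19/48)/5 = -114/5*241/336 = -4579/280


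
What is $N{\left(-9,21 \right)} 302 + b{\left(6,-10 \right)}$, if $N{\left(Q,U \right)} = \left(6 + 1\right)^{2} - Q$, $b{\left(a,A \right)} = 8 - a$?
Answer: $17518$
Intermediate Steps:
$N{\left(Q,U \right)} = 49 - Q$ ($N{\left(Q,U \right)} = 7^{2} - Q = 49 - Q$)
$N{\left(-9,21 \right)} 302 + b{\left(6,-10 \right)} = \left(49 - -9\right) 302 + \left(8 - 6\right) = \left(49 + 9\right) 302 + \left(8 - 6\right) = 58 \cdot 302 + 2 = 17516 + 2 = 17518$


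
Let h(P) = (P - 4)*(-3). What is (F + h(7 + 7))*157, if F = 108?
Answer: 12246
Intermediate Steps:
h(P) = 12 - 3*P (h(P) = (-4 + P)*(-3) = 12 - 3*P)
(F + h(7 + 7))*157 = (108 + (12 - 3*(7 + 7)))*157 = (108 + (12 - 3*14))*157 = (108 + (12 - 42))*157 = (108 - 30)*157 = 78*157 = 12246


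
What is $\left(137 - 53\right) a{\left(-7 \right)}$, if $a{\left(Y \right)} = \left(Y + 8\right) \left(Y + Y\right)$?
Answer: $-1176$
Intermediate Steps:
$a{\left(Y \right)} = 2 Y \left(8 + Y\right)$ ($a{\left(Y \right)} = \left(8 + Y\right) 2 Y = 2 Y \left(8 + Y\right)$)
$\left(137 - 53\right) a{\left(-7 \right)} = \left(137 - 53\right) 2 \left(-7\right) \left(8 - 7\right) = 84 \cdot 2 \left(-7\right) 1 = 84 \left(-14\right) = -1176$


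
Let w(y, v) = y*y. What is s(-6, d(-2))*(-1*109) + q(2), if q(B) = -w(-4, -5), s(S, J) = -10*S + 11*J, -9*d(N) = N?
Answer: -61402/9 ≈ -6822.4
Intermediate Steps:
w(y, v) = y**2
d(N) = -N/9
q(B) = -16 (q(B) = -1*(-4)**2 = -1*16 = -16)
s(-6, d(-2))*(-1*109) + q(2) = (-10*(-6) + 11*(-1/9*(-2)))*(-1*109) - 16 = (60 + 11*(2/9))*(-109) - 16 = (60 + 22/9)*(-109) - 16 = (562/9)*(-109) - 16 = -61258/9 - 16 = -61402/9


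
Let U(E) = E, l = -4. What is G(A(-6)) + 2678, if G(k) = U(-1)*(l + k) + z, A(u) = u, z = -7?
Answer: 2681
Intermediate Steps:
G(k) = -3 - k (G(k) = -(-4 + k) - 7 = (4 - k) - 7 = -3 - k)
G(A(-6)) + 2678 = (-3 - 1*(-6)) + 2678 = (-3 + 6) + 2678 = 3 + 2678 = 2681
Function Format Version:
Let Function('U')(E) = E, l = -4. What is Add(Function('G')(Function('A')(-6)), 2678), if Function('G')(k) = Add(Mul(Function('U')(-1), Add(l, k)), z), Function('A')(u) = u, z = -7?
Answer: 2681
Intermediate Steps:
Function('G')(k) = Add(-3, Mul(-1, k)) (Function('G')(k) = Add(Mul(-1, Add(-4, k)), -7) = Add(Add(4, Mul(-1, k)), -7) = Add(-3, Mul(-1, k)))
Add(Function('G')(Function('A')(-6)), 2678) = Add(Add(-3, Mul(-1, -6)), 2678) = Add(Add(-3, 6), 2678) = Add(3, 2678) = 2681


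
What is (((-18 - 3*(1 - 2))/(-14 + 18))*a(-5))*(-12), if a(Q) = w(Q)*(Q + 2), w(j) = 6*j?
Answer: 4050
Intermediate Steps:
a(Q) = 6*Q*(2 + Q) (a(Q) = (6*Q)*(Q + 2) = (6*Q)*(2 + Q) = 6*Q*(2 + Q))
(((-18 - 3*(1 - 2))/(-14 + 18))*a(-5))*(-12) = (((-18 - 3*(1 - 2))/(-14 + 18))*(6*(-5)*(2 - 5)))*(-12) = (((-18 - 3*(-1))/4)*(6*(-5)*(-3)))*(-12) = (((-18 + 3)*(¼))*90)*(-12) = (-15*¼*90)*(-12) = -15/4*90*(-12) = -675/2*(-12) = 4050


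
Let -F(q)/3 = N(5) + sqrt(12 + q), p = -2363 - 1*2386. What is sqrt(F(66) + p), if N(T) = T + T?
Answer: sqrt(-4779 - 3*sqrt(78)) ≈ 69.322*I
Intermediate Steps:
p = -4749 (p = -2363 - 2386 = -4749)
N(T) = 2*T
F(q) = -30 - 3*sqrt(12 + q) (F(q) = -3*(2*5 + sqrt(12 + q)) = -3*(10 + sqrt(12 + q)) = -30 - 3*sqrt(12 + q))
sqrt(F(66) + p) = sqrt((-30 - 3*sqrt(12 + 66)) - 4749) = sqrt((-30 - 3*sqrt(78)) - 4749) = sqrt(-4779 - 3*sqrt(78))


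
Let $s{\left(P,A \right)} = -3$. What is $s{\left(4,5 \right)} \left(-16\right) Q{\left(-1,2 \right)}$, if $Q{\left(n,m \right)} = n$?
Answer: $-48$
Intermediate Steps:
$s{\left(4,5 \right)} \left(-16\right) Q{\left(-1,2 \right)} = \left(-3\right) \left(-16\right) \left(-1\right) = 48 \left(-1\right) = -48$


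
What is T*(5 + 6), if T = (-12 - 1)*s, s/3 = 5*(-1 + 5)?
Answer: -8580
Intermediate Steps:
s = 60 (s = 3*(5*(-1 + 5)) = 3*(5*4) = 3*20 = 60)
T = -780 (T = (-12 - 1)*60 = -13*60 = -780)
T*(5 + 6) = -780*(5 + 6) = -780*11 = -8580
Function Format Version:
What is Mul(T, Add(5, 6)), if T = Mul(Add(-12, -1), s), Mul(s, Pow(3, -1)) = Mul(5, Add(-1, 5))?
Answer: -8580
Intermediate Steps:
s = 60 (s = Mul(3, Mul(5, Add(-1, 5))) = Mul(3, Mul(5, 4)) = Mul(3, 20) = 60)
T = -780 (T = Mul(Add(-12, -1), 60) = Mul(-13, 60) = -780)
Mul(T, Add(5, 6)) = Mul(-780, Add(5, 6)) = Mul(-780, 11) = -8580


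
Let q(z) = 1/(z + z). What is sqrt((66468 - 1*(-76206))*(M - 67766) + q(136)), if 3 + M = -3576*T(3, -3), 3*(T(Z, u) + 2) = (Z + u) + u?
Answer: I*sqrt(37631349539599)/68 ≈ 90212.0*I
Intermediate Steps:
T(Z, u) = -2 + Z/3 + 2*u/3 (T(Z, u) = -2 + ((Z + u) + u)/3 = -2 + (Z + 2*u)/3 = -2 + (Z/3 + 2*u/3) = -2 + Z/3 + 2*u/3)
q(z) = 1/(2*z)
M = 10725 (M = -3 - 3576*(-2 + (1/3)*3 + (2/3)*(-3)) = -3 - 3576*(-2 + 1 - 2) = -3 - 3576*(-3) = -3 + 10728 = 10725)
sqrt((66468 - 1*(-76206))*(M - 67766) + q(136)) = sqrt((66468 - 1*(-76206))*(10725 - 67766) + (1/2)/136) = sqrt((66468 + 76206)*(-57041) + (1/2)*(1/136)) = sqrt(142674*(-57041) + 1/272) = sqrt(-8138267634 + 1/272) = sqrt(-2213608796447/272) = I*sqrt(37631349539599)/68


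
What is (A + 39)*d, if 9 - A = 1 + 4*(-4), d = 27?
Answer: 1701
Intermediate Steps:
A = 24 (A = 9 - (1 + 4*(-4)) = 9 - (1 - 16) = 9 - 1*(-15) = 9 + 15 = 24)
(A + 39)*d = (24 + 39)*27 = 63*27 = 1701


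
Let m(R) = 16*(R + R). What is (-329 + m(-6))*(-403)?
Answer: 209963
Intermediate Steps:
m(R) = 32*R (m(R) = 16*(2*R) = 32*R)
(-329 + m(-6))*(-403) = (-329 + 32*(-6))*(-403) = (-329 - 192)*(-403) = -521*(-403) = 209963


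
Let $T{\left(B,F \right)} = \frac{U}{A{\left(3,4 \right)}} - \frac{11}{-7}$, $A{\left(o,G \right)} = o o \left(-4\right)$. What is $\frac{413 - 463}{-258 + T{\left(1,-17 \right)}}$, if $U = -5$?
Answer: $\frac{2520}{12917} \approx 0.19509$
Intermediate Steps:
$A{\left(o,G \right)} = - 4 o^{2}$ ($A{\left(o,G \right)} = o^{2} \left(-4\right) = - 4 o^{2}$)
$T{\left(B,F \right)} = \frac{431}{252}$ ($T{\left(B,F \right)} = - \frac{5}{\left(-4\right) 3^{2}} - \frac{11}{-7} = - \frac{5}{\left(-4\right) 9} - - \frac{11}{7} = - \frac{5}{-36} + \frac{11}{7} = \left(-5\right) \left(- \frac{1}{36}\right) + \frac{11}{7} = \frac{5}{36} + \frac{11}{7} = \frac{431}{252}$)
$\frac{413 - 463}{-258 + T{\left(1,-17 \right)}} = \frac{413 - 463}{-258 + \frac{431}{252}} = - \frac{50}{- \frac{64585}{252}} = \left(-50\right) \left(- \frac{252}{64585}\right) = \frac{2520}{12917}$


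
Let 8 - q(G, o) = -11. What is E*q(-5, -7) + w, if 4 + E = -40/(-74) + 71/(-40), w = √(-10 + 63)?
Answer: -147193/1480 + √53 ≈ -92.175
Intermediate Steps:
w = √53 ≈ 7.2801
q(G, o) = 19 (q(G, o) = 8 - 1*(-11) = 8 + 11 = 19)
E = -7747/1480 (E = -4 + (-40/(-74) + 71/(-40)) = -4 + (-40*(-1/74) + 71*(-1/40)) = -4 + (20/37 - 71/40) = -4 - 1827/1480 = -7747/1480 ≈ -5.2345)
E*q(-5, -7) + w = -7747/1480*19 + √53 = -147193/1480 + √53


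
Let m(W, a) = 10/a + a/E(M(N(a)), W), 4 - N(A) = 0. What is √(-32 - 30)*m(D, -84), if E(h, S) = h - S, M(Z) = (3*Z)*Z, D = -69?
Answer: -457*I*√62/546 ≈ -6.5905*I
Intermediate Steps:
N(A) = 4 (N(A) = 4 - 1*0 = 4 + 0 = 4)
M(Z) = 3*Z²
m(W, a) = 10/a + a/(48 - W) (m(W, a) = 10/a + a/(3*4² - W) = 10/a + a/(3*16 - W) = 10/a + a/(48 - W))
√(-32 - 30)*m(D, -84) = √(-32 - 30)*(10/(-84) - 1*(-84)/(-48 - 69)) = √(-62)*(10*(-1/84) - 1*(-84)/(-117)) = (I*√62)*(-5/42 - 1*(-84)*(-1/117)) = (I*√62)*(-5/42 - 28/39) = (I*√62)*(-457/546) = -457*I*√62/546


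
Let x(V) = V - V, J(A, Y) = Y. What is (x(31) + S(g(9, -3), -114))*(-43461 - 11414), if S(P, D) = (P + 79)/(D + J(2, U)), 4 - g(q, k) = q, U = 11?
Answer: 4060750/103 ≈ 39425.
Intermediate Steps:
g(q, k) = 4 - q
x(V) = 0
S(P, D) = (79 + P)/(11 + D) (S(P, D) = (P + 79)/(D + 11) = (79 + P)/(11 + D))
(x(31) + S(g(9, -3), -114))*(-43461 - 11414) = (0 + (79 + (4 - 1*9))/(11 - 114))*(-43461 - 11414) = (0 + (79 + (4 - 9))/(-103))*(-54875) = (0 - (79 - 5)/103)*(-54875) = (0 - 1/103*74)*(-54875) = (0 - 74/103)*(-54875) = -74/103*(-54875) = 4060750/103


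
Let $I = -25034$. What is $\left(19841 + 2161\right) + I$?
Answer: $-3032$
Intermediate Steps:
$\left(19841 + 2161\right) + I = \left(19841 + 2161\right) - 25034 = 22002 - 25034 = -3032$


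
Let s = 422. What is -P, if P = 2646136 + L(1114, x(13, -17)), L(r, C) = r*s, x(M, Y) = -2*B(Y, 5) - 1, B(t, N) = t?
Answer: -3116244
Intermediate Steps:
x(M, Y) = -1 - 2*Y (x(M, Y) = -2*Y - 1 = -1 - 2*Y)
L(r, C) = 422*r (L(r, C) = r*422 = 422*r)
P = 3116244 (P = 2646136 + 422*1114 = 2646136 + 470108 = 3116244)
-P = -1*3116244 = -3116244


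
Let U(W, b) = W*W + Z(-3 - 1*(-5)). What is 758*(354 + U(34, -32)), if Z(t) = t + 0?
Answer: 1146096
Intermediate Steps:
Z(t) = t
U(W, b) = 2 + W² (U(W, b) = W*W + (-3 - 1*(-5)) = W² + (-3 + 5) = W² + 2 = 2 + W²)
758*(354 + U(34, -32)) = 758*(354 + (2 + 34²)) = 758*(354 + (2 + 1156)) = 758*(354 + 1158) = 758*1512 = 1146096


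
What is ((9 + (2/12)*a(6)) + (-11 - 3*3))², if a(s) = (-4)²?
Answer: 625/9 ≈ 69.444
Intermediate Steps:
a(s) = 16
((9 + (2/12)*a(6)) + (-11 - 3*3))² = ((9 + (2/12)*16) + (-11 - 3*3))² = ((9 + (2*(1/12))*16) + (-11 - 9))² = ((9 + (⅙)*16) - 20)² = ((9 + 8/3) - 20)² = (35/3 - 20)² = (-25/3)² = 625/9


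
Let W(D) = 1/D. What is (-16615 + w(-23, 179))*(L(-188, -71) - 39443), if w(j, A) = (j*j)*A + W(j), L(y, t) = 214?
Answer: -70445359063/23 ≈ -3.0628e+9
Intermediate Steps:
w(j, A) = 1/j + A*j² (w(j, A) = (j*j)*A + 1/j = j²*A + 1/j = A*j² + 1/j = 1/j + A*j²)
(-16615 + w(-23, 179))*(L(-188, -71) - 39443) = (-16615 + (1 + 179*(-23)³)/(-23))*(214 - 39443) = (-16615 - (1 + 179*(-12167))/23)*(-39229) = (-16615 - (1 - 2177893)/23)*(-39229) = (-16615 - 1/23*(-2177892))*(-39229) = (-16615 + 2177892/23)*(-39229) = (1795747/23)*(-39229) = -70445359063/23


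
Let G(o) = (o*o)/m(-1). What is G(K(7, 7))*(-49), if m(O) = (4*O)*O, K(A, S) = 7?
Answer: -2401/4 ≈ -600.25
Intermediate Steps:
m(O) = 4*O²
G(o) = o²/4 (G(o) = (o*o)/((4*(-1)²)) = o²/((4*1)) = o²/4)
G(K(7, 7))*(-49) = ((¼)*7²)*(-49) = ((¼)*49)*(-49) = (49/4)*(-49) = -2401/4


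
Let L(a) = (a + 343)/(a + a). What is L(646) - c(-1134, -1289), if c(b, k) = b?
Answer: 1466117/1292 ≈ 1134.8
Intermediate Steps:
L(a) = (343 + a)/(2*a) (L(a) = (343 + a)/((2*a)) = (343 + a)*(1/(2*a)) = (343 + a)/(2*a))
L(646) - c(-1134, -1289) = (½)*(343 + 646)/646 - 1*(-1134) = (½)*(1/646)*989 + 1134 = 989/1292 + 1134 = 1466117/1292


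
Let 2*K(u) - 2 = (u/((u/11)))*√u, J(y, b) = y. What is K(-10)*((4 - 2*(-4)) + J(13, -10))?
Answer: 25 + 275*I*√10/2 ≈ 25.0 + 434.81*I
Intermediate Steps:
K(u) = 1 + 11*√u/2 (K(u) = 1 + ((u/((u/11)))*√u)/2 = 1 + ((u*(11/u))*√u)/2 = 1 + (11*√u)/2 = 1 + 11*√u/2)
K(-10)*((4 - 2*(-4)) + J(13, -10)) = (1 + 11*√(-10)/2)*((4 - 2*(-4)) + 13) = (1 + 11*(I*√10)/2)*((4 + 8) + 13) = (1 + 11*I*√10/2)*(12 + 13) = (1 + 11*I*√10/2)*25 = 25 + 275*I*√10/2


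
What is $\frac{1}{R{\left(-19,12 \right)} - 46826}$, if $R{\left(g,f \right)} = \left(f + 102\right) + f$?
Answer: $- \frac{1}{46700} \approx -2.1413 \cdot 10^{-5}$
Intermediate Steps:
$R{\left(g,f \right)} = 102 + 2 f$ ($R{\left(g,f \right)} = \left(102 + f\right) + f = 102 + 2 f$)
$\frac{1}{R{\left(-19,12 \right)} - 46826} = \frac{1}{\left(102 + 2 \cdot 12\right) - 46826} = \frac{1}{\left(102 + 24\right) - 46826} = \frac{1}{126 - 46826} = \frac{1}{-46700} = - \frac{1}{46700}$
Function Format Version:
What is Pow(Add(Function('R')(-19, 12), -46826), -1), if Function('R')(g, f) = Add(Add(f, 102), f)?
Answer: Rational(-1, 46700) ≈ -2.1413e-5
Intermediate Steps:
Function('R')(g, f) = Add(102, Mul(2, f)) (Function('R')(g, f) = Add(Add(102, f), f) = Add(102, Mul(2, f)))
Pow(Add(Function('R')(-19, 12), -46826), -1) = Pow(Add(Add(102, Mul(2, 12)), -46826), -1) = Pow(Add(Add(102, 24), -46826), -1) = Pow(Add(126, -46826), -1) = Pow(-46700, -1) = Rational(-1, 46700)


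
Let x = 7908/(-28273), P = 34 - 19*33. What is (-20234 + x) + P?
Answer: -588849679/28273 ≈ -20827.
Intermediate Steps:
P = -593 (P = 34 - 627 = -593)
x = -7908/28273 (x = 7908*(-1/28273) = -7908/28273 ≈ -0.27970)
(-20234 + x) + P = (-20234 - 7908/28273) - 593 = -572083790/28273 - 593 = -588849679/28273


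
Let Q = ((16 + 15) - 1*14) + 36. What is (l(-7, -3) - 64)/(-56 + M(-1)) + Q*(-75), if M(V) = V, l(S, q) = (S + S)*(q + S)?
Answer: -11929/3 ≈ -3976.3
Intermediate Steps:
l(S, q) = 2*S*(S + q) (l(S, q) = (2*S)*(S + q) = 2*S*(S + q))
Q = 53 (Q = (31 - 14) + 36 = 17 + 36 = 53)
(l(-7, -3) - 64)/(-56 + M(-1)) + Q*(-75) = (2*(-7)*(-7 - 3) - 64)/(-56 - 1) + 53*(-75) = (2*(-7)*(-10) - 64)/(-57) - 3975 = (140 - 64)*(-1/57) - 3975 = 76*(-1/57) - 3975 = -4/3 - 3975 = -11929/3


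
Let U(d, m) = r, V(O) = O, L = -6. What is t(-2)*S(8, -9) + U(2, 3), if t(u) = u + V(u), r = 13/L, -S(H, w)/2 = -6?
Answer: -301/6 ≈ -50.167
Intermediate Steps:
S(H, w) = 12 (S(H, w) = -2*(-6) = 12)
r = -13/6 (r = 13/(-6) = 13*(-1/6) = -13/6 ≈ -2.1667)
U(d, m) = -13/6
t(u) = 2*u (t(u) = u + u = 2*u)
t(-2)*S(8, -9) + U(2, 3) = (2*(-2))*12 - 13/6 = -4*12 - 13/6 = -48 - 13/6 = -301/6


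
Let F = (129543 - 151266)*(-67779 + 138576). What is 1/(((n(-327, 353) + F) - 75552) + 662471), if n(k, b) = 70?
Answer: -1/1537336242 ≈ -6.5048e-10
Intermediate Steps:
F = -1537923231 (F = -21723*70797 = -1537923231)
1/(((n(-327, 353) + F) - 75552) + 662471) = 1/(((70 - 1537923231) - 75552) + 662471) = 1/((-1537923161 - 75552) + 662471) = 1/(-1537998713 + 662471) = 1/(-1537336242) = -1/1537336242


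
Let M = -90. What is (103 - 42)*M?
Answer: -5490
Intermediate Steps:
(103 - 42)*M = (103 - 42)*(-90) = 61*(-90) = -5490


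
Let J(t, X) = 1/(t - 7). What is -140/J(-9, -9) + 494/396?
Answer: 443767/198 ≈ 2241.2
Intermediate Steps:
J(t, X) = 1/(-7 + t)
-140/J(-9, -9) + 494/396 = -140/(1/(-7 - 9)) + 494/396 = -140/(1/(-16)) + 494*(1/396) = -140/(-1/16) + 247/198 = -140*(-16) + 247/198 = 2240 + 247/198 = 443767/198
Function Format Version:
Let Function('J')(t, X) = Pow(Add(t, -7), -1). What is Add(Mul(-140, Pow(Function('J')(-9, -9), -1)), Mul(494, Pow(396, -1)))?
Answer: Rational(443767, 198) ≈ 2241.2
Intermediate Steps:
Function('J')(t, X) = Pow(Add(-7, t), -1)
Add(Mul(-140, Pow(Function('J')(-9, -9), -1)), Mul(494, Pow(396, -1))) = Add(Mul(-140, Pow(Pow(Add(-7, -9), -1), -1)), Mul(494, Pow(396, -1))) = Add(Mul(-140, Pow(Pow(-16, -1), -1)), Mul(494, Rational(1, 396))) = Add(Mul(-140, Pow(Rational(-1, 16), -1)), Rational(247, 198)) = Add(Mul(-140, -16), Rational(247, 198)) = Add(2240, Rational(247, 198)) = Rational(443767, 198)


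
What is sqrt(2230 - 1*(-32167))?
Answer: sqrt(34397) ≈ 185.46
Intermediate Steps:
sqrt(2230 - 1*(-32167)) = sqrt(2230 + 32167) = sqrt(34397)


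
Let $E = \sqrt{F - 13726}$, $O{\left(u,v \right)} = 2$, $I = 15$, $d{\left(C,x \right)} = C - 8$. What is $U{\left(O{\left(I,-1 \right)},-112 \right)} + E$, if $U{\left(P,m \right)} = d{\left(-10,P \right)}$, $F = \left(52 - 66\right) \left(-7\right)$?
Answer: $-18 + 2 i \sqrt{3407} \approx -18.0 + 116.74 i$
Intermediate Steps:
$F = 98$ ($F = \left(-14\right) \left(-7\right) = 98$)
$d{\left(C,x \right)} = -8 + C$
$U{\left(P,m \right)} = -18$ ($U{\left(P,m \right)} = -8 - 10 = -18$)
$E = 2 i \sqrt{3407}$ ($E = \sqrt{98 - 13726} = \sqrt{-13628} = 2 i \sqrt{3407} \approx 116.74 i$)
$U{\left(O{\left(I,-1 \right)},-112 \right)} + E = -18 + 2 i \sqrt{3407}$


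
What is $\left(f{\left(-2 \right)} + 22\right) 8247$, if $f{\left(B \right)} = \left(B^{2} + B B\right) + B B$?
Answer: $280398$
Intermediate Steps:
$f{\left(B \right)} = 3 B^{2}$ ($f{\left(B \right)} = \left(B^{2} + B^{2}\right) + B^{2} = 2 B^{2} + B^{2} = 3 B^{2}$)
$\left(f{\left(-2 \right)} + 22\right) 8247 = \left(3 \left(-2\right)^{2} + 22\right) 8247 = \left(3 \cdot 4 + 22\right) 8247 = \left(12 + 22\right) 8247 = 34 \cdot 8247 = 280398$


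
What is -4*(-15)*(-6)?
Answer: -360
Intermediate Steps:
-4*(-15)*(-6) = -(-60)*(-6) = -1*360 = -360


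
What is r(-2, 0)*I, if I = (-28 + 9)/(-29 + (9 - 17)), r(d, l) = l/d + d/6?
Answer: -19/111 ≈ -0.17117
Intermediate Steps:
r(d, l) = d/6 + l/d (r(d, l) = l/d + d*(⅙) = l/d + d/6 = d/6 + l/d)
I = 19/37 (I = -19/(-29 - 8) = -19/(-37) = -19*(-1/37) = 19/37 ≈ 0.51351)
r(-2, 0)*I = ((⅙)*(-2) + 0/(-2))*(19/37) = (-⅓ + 0*(-½))*(19/37) = (-⅓ + 0)*(19/37) = -⅓*19/37 = -19/111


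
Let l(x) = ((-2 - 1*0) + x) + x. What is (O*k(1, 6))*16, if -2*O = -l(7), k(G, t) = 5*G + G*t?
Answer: 1056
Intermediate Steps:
l(x) = -2 + 2*x (l(x) = ((-2 + 0) + x) + x = (-2 + x) + x = -2 + 2*x)
O = 6 (O = -(-1)*(-2 + 2*7)/2 = -(-1)*(-2 + 14)/2 = -(-1)*12/2 = -½*(-12) = 6)
(O*k(1, 6))*16 = (6*(1*(5 + 6)))*16 = (6*(1*11))*16 = (6*11)*16 = 66*16 = 1056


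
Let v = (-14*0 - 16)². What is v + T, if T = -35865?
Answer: -35609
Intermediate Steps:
v = 256 (v = (0 - 16)² = (-16)² = 256)
v + T = 256 - 35865 = -35609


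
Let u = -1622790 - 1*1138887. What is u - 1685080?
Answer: -4446757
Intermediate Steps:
u = -2761677 (u = -1622790 - 1138887 = -2761677)
u - 1685080 = -2761677 - 1685080 = -4446757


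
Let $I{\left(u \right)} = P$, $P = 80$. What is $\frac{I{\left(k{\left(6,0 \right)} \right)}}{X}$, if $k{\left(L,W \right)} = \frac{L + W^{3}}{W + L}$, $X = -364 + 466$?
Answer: $\frac{40}{51} \approx 0.78431$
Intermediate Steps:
$X = 102$
$k{\left(L,W \right)} = \frac{L + W^{3}}{L + W}$
$I{\left(u \right)} = 80$
$\frac{I{\left(k{\left(6,0 \right)} \right)}}{X} = \frac{80}{102} = 80 \cdot \frac{1}{102} = \frac{40}{51}$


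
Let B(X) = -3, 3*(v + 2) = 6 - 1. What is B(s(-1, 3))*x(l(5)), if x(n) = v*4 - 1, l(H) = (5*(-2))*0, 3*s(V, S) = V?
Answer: 7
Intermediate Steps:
s(V, S) = V/3
v = -1/3 (v = -2 + (6 - 1)/3 = -2 + (1/3)*5 = -2 + 5/3 = -1/3 ≈ -0.33333)
l(H) = 0 (l(H) = -10*0 = 0)
x(n) = -7/3 (x(n) = -1/3*4 - 1 = -4/3 - 1 = -7/3)
B(s(-1, 3))*x(l(5)) = -3*(-7/3) = 7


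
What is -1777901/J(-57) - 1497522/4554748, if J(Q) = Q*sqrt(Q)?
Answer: -748761/2277374 - 1777901*I*sqrt(57)/3249 ≈ -0.32878 - 4131.4*I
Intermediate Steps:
J(Q) = Q**(3/2)
-1777901/J(-57) - 1497522/4554748 = -1777901*I*sqrt(57)/3249 - 1497522/4554748 = -1777901*I*sqrt(57)/3249 - 1497522*1/4554748 = -1777901*I*sqrt(57)/3249 - 748761/2277374 = -748761/2277374 - 1777901*I*sqrt(57)/3249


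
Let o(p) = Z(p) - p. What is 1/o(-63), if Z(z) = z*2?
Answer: -1/63 ≈ -0.015873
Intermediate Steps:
Z(z) = 2*z
o(p) = p (o(p) = 2*p - p = p)
1/o(-63) = 1/(-63) = -1/63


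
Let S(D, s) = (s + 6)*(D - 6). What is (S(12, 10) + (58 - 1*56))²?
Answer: 9604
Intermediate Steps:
S(D, s) = (-6 + D)*(6 + s) (S(D, s) = (6 + s)*(-6 + D) = (-6 + D)*(6 + s))
(S(12, 10) + (58 - 1*56))² = ((-36 - 6*10 + 6*12 + 12*10) + (58 - 1*56))² = ((-36 - 60 + 72 + 120) + (58 - 56))² = (96 + 2)² = 98² = 9604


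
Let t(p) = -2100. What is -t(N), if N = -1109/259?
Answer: 2100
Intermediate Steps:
N = -1109/259 (N = -1109*1/259 = -1109/259 ≈ -4.2819)
-t(N) = -1*(-2100) = 2100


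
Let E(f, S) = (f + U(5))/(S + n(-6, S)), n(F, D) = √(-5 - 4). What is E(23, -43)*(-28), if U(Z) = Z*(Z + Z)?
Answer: 43946/929 + 3066*I/929 ≈ 47.305 + 3.3003*I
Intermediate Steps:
n(F, D) = 3*I (n(F, D) = √(-9) = 3*I)
U(Z) = 2*Z² (U(Z) = Z*(2*Z) = 2*Z²)
E(f, S) = (50 + f)/(S + 3*I) (E(f, S) = (f + 2*5²)/(S + 3*I) = (f + 2*25)/(S + 3*I) = (f + 50)/(S + 3*I) = (50 + f)/(S + 3*I))
E(23, -43)*(-28) = ((50 + 23)/(-43 + 3*I))*(-28) = (((-43 - 3*I)/1858)*73)*(-28) = (73*(-43 - 3*I)/1858)*(-28) = -1022*(-43 - 3*I)/929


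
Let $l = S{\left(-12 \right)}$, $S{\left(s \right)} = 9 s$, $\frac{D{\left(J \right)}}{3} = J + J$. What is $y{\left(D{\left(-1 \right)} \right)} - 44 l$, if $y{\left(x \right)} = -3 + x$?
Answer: $4743$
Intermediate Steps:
$D{\left(J \right)} = 6 J$ ($D{\left(J \right)} = 3 \left(J + J\right) = 3 \cdot 2 J = 6 J$)
$l = -108$ ($l = 9 \left(-12\right) = -108$)
$y{\left(D{\left(-1 \right)} \right)} - 44 l = \left(-3 + 6 \left(-1\right)\right) - -4752 = \left(-3 - 6\right) + 4752 = -9 + 4752 = 4743$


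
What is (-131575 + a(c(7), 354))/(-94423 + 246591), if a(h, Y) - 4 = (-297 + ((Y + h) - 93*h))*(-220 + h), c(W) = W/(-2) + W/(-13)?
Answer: -76922073/51432784 ≈ -1.4956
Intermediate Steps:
c(W) = -15*W/26 (c(W) = W*(-½) + W*(-1/13) = -W/2 - W/13 = -15*W/26)
a(h, Y) = 4 + (-220 + h)*(-297 + Y - 92*h) (a(h, Y) = 4 + (-297 + ((Y + h) - 93*h))*(-220 + h) = 4 + (-297 + (Y - 92*h))*(-220 + h) = 4 + (-297 + Y - 92*h)*(-220 + h) = 4 + (-220 + h)*(-297 + Y - 92*h))
(-131575 + a(c(7), 354))/(-94423 + 246591) = (-131575 + (65344 - 220*354 - 92*(-15/26*7)² + 19943*(-15/26*7) + 354*(-15/26*7)))/(-94423 + 246591) = (-131575 + (65344 - 77880 - 92*(-105/26)² + 19943*(-105/26) + 354*(-105/26)))/152168 = (-131575 + (65344 - 77880 - 92*11025/676 - 2094015/26 - 18585/13))*(1/152168) = (-131575 + (65344 - 77880 - 253575/169 - 2094015/26 - 18585/13))*(1/152168) = (-131575 - 32449723/338)*(1/152168) = -76922073/338*1/152168 = -76922073/51432784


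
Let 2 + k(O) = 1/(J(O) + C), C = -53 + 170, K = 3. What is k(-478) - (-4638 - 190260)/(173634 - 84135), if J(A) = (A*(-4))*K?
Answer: 31050733/174612549 ≈ 0.17783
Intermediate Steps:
J(A) = -12*A (J(A) = (A*(-4))*3 = -4*A*3 = -12*A)
C = 117
k(O) = -2 + 1/(117 - 12*O) (k(O) = -2 + 1/(-12*O + 117) = -2 + 1/(117 - 12*O))
k(-478) - (-4638 - 190260)/(173634 - 84135) = (233 - 24*(-478))/(3*(-39 + 4*(-478))) - (-4638 - 190260)/(173634 - 84135) = (233 + 11472)/(3*(-39 - 1912)) - (-194898)/89499 = (⅓)*11705/(-1951) - (-194898)/89499 = (⅓)*(-1/1951)*11705 - 1*(-64966/29833) = -11705/5853 + 64966/29833 = 31050733/174612549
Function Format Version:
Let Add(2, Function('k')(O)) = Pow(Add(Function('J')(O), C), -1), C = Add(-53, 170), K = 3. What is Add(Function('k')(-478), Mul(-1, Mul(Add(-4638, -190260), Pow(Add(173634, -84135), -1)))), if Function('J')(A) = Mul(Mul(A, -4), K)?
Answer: Rational(31050733, 174612549) ≈ 0.17783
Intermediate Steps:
Function('J')(A) = Mul(-12, A) (Function('J')(A) = Mul(Mul(A, -4), 3) = Mul(Mul(-4, A), 3) = Mul(-12, A))
C = 117
Function('k')(O) = Add(-2, Pow(Add(117, Mul(-12, O)), -1)) (Function('k')(O) = Add(-2, Pow(Add(Mul(-12, O), 117), -1)) = Add(-2, Pow(Add(117, Mul(-12, O)), -1)))
Add(Function('k')(-478), Mul(-1, Mul(Add(-4638, -190260), Pow(Add(173634, -84135), -1)))) = Add(Mul(Rational(1, 3), Pow(Add(-39, Mul(4, -478)), -1), Add(233, Mul(-24, -478))), Mul(-1, Mul(Add(-4638, -190260), Pow(Add(173634, -84135), -1)))) = Add(Mul(Rational(1, 3), Pow(Add(-39, -1912), -1), Add(233, 11472)), Mul(-1, Mul(-194898, Pow(89499, -1)))) = Add(Mul(Rational(1, 3), Pow(-1951, -1), 11705), Mul(-1, Mul(-194898, Rational(1, 89499)))) = Add(Mul(Rational(1, 3), Rational(-1, 1951), 11705), Mul(-1, Rational(-64966, 29833))) = Add(Rational(-11705, 5853), Rational(64966, 29833)) = Rational(31050733, 174612549)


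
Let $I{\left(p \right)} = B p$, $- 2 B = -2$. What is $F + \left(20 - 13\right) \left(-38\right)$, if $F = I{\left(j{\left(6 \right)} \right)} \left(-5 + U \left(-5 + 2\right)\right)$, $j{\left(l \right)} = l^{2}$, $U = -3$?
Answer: $-122$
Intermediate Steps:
$B = 1$ ($B = \left(- \frac{1}{2}\right) \left(-2\right) = 1$)
$I{\left(p \right)} = p$ ($I{\left(p \right)} = 1 p = p$)
$F = 144$ ($F = 6^{2} \left(-5 - 3 \left(-5 + 2\right)\right) = 36 \left(-5 - -9\right) = 36 \left(-5 + 9\right) = 36 \cdot 4 = 144$)
$F + \left(20 - 13\right) \left(-38\right) = 144 + \left(20 - 13\right) \left(-38\right) = 144 + 7 \left(-38\right) = 144 - 266 = -122$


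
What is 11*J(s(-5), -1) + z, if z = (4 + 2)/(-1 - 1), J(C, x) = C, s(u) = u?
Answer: -58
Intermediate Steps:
z = -3 (z = 6/(-2) = 6*(-½) = -3)
11*J(s(-5), -1) + z = 11*(-5) - 3 = -55 - 3 = -58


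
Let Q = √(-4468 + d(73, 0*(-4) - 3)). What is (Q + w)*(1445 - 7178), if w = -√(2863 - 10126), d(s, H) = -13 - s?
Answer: 17199*I*(√807 - √506) ≈ 1.017e+5*I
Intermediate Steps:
Q = 3*I*√506 (Q = √(-4468 + (-13 - 1*73)) = √(-4468 + (-13 - 73)) = √(-4468 - 86) = √(-4554) = 3*I*√506 ≈ 67.483*I)
w = -3*I*√807 (w = -√(-7263) = -3*I*√807 ≈ -85.223*I)
(Q + w)*(1445 - 7178) = (3*I*√506 - 3*I*√807)*(1445 - 7178) = (-3*I*√807 + 3*I*√506)*(-5733) = -17199*I*√506 + 17199*I*√807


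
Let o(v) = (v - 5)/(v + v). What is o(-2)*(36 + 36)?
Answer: 126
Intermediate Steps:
o(v) = (-5 + v)/(2*v) (o(v) = (-5 + v)/((2*v)) = (-5 + v)*(1/(2*v)) = (-5 + v)/(2*v))
o(-2)*(36 + 36) = ((1/2)*(-5 - 2)/(-2))*(36 + 36) = ((1/2)*(-1/2)*(-7))*72 = (7/4)*72 = 126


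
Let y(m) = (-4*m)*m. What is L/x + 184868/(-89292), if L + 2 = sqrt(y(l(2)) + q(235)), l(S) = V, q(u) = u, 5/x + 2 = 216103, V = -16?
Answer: -9648276331/111615 + 216101*I*sqrt(789)/5 ≈ -86443.0 + 1.214e+6*I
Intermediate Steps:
x = 5/216101 (x = 5/(-2 + 216103) = 5/216101 ≈ 2.3137e-5)
l(S) = -16
y(m) = -4*m**2
L = -2 + I*sqrt(789) (L = -2 + sqrt(-4*(-16)**2 + 235) = -2 + sqrt(-4*256 + 235) = -2 + sqrt(-1024 + 235) = -2 + sqrt(-789) = -2 + I*sqrt(789) ≈ -2.0 + 28.089*I)
L/x + 184868/(-89292) = (-2 + I*sqrt(789))/(5/216101) + 184868/(-89292) = (-2 + I*sqrt(789))*(216101/5) + 184868*(-1/89292) = (-432202/5 + 216101*I*sqrt(789)/5) - 46217/22323 = -9648276331/111615 + 216101*I*sqrt(789)/5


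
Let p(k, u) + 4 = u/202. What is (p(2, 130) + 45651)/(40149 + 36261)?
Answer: 85378/142915 ≈ 0.59740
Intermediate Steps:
p(k, u) = -4 + u/202
(p(2, 130) + 45651)/(40149 + 36261) = ((-4 + (1/202)*130) + 45651)/(40149 + 36261) = ((-4 + 65/101) + 45651)/76410 = (-339/101 + 45651)*(1/76410) = (4610412/101)*(1/76410) = 85378/142915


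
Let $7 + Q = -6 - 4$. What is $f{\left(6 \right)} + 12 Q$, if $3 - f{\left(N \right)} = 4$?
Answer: $-205$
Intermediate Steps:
$Q = -17$ ($Q = -7 - 10 = -17$)
$f{\left(N \right)} = -1$ ($f{\left(N \right)} = 3 - 4 = -1$)
$f{\left(6 \right)} + 12 Q = -1 + 12 \left(-17\right) = -1 - 204 = -205$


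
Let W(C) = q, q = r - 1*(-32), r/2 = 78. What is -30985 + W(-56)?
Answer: -30797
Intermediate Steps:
r = 156 (r = 2*78 = 156)
q = 188 (q = 156 - 1*(-32) = 156 + 32 = 188)
W(C) = 188
-30985 + W(-56) = -30985 + 188 = -30797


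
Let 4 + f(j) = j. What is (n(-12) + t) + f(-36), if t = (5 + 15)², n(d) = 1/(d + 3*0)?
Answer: 4319/12 ≈ 359.92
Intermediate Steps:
n(d) = 1/d (n(d) = 1/(d + 0) = 1/d)
t = 400 (t = 20² = 400)
f(j) = -4 + j
(n(-12) + t) + f(-36) = (1/(-12) + 400) + (-4 - 36) = (-1/12 + 400) - 40 = 4799/12 - 40 = 4319/12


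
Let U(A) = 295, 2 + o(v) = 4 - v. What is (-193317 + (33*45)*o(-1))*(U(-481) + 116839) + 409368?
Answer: -22121752140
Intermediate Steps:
o(v) = 2 - v (o(v) = -2 + (4 - v) = 2 - v)
(-193317 + (33*45)*o(-1))*(U(-481) + 116839) + 409368 = (-193317 + (33*45)*(2 - 1*(-1)))*(295 + 116839) + 409368 = (-193317 + 1485*(2 + 1))*117134 + 409368 = (-193317 + 1485*3)*117134 + 409368 = (-193317 + 4455)*117134 + 409368 = -188862*117134 + 409368 = -22122161508 + 409368 = -22121752140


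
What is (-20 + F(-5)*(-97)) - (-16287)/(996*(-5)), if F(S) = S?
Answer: 766471/1660 ≈ 461.73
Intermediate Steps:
(-20 + F(-5)*(-97)) - (-16287)/(996*(-5)) = (-20 - 5*(-97)) - (-16287)/(996*(-5)) = (-20 + 485) - (-16287)/(-4980) = 465 - (-16287)*(-1)/4980 = 465 - 1*5429/1660 = 465 - 5429/1660 = 766471/1660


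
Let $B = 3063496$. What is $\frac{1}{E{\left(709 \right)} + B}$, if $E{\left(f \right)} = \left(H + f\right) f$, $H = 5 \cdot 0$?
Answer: $\frac{1}{3566177} \approx 2.8041 \cdot 10^{-7}$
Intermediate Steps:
$H = 0$
$E{\left(f \right)} = f^{2}$ ($E{\left(f \right)} = \left(0 + f\right) f = f f = f^{2}$)
$\frac{1}{E{\left(709 \right)} + B} = \frac{1}{709^{2} + 3063496} = \frac{1}{502681 + 3063496} = \frac{1}{3566177}$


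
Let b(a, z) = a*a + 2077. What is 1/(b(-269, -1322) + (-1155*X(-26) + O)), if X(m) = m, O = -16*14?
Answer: 1/104244 ≈ 9.5929e-6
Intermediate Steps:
O = -224
b(a, z) = 2077 + a**2 (b(a, z) = a**2 + 2077 = 2077 + a**2)
1/(b(-269, -1322) + (-1155*X(-26) + O)) = 1/((2077 + (-269)**2) + (-1155*(-26) - 224)) = 1/((2077 + 72361) + (30030 - 224)) = 1/(74438 + 29806) = 1/104244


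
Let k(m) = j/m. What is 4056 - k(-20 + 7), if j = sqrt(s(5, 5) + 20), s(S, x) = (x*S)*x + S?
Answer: 4056 + 5*sqrt(6)/13 ≈ 4056.9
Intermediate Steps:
s(S, x) = S + S*x**2 (s(S, x) = (S*x)*x + S = S*x**2 + S = S + S*x**2)
j = 5*sqrt(6) (j = sqrt(5*(1 + 5**2) + 20) = sqrt(5*(1 + 25) + 20) = sqrt(5*26 + 20) = sqrt(130 + 20) = sqrt(150) = 5*sqrt(6) ≈ 12.247)
k(m) = 5*sqrt(6)/m (k(m) = (5*sqrt(6))/m = 5*sqrt(6)/m)
4056 - k(-20 + 7) = 4056 - 5*sqrt(6)/(-20 + 7) = 4056 - 5*sqrt(6)/(-13) = 4056 - 5*sqrt(6)*(-1)/13 = 4056 - (-5)*sqrt(6)/13 = 4056 + 5*sqrt(6)/13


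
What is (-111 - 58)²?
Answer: 28561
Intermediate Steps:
(-111 - 58)² = (-169)² = 28561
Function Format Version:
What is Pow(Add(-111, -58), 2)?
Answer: 28561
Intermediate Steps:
Pow(Add(-111, -58), 2) = Pow(-169, 2) = 28561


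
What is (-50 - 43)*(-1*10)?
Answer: 930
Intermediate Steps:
(-50 - 43)*(-1*10) = -93*(-10) = 930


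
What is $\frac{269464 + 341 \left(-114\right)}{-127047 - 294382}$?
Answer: $- \frac{230590}{421429} \approx -0.54716$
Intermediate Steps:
$\frac{269464 + 341 \left(-114\right)}{-127047 - 294382} = \frac{269464 - 38874}{-421429} = 230590 \left(- \frac{1}{421429}\right) = - \frac{230590}{421429}$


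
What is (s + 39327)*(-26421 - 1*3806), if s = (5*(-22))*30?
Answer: -1088988129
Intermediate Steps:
s = -3300 (s = -110*30 = -3300)
(s + 39327)*(-26421 - 1*3806) = (-3300 + 39327)*(-26421 - 1*3806) = 36027*(-26421 - 3806) = 36027*(-30227) = -1088988129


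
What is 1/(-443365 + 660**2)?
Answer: -1/7765 ≈ -0.00012878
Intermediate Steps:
1/(-443365 + 660**2) = 1/(-443365 + 435600) = 1/(-7765) = -1/7765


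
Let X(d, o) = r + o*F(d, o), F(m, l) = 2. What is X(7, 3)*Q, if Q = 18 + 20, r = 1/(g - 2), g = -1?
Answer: 646/3 ≈ 215.33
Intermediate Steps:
r = -⅓ (r = 1/(-1 - 2) = 1/(-3) = -⅓ ≈ -0.33333)
X(d, o) = -⅓ + 2*o (X(d, o) = -⅓ + o*2 = -⅓ + 2*o)
Q = 38
X(7, 3)*Q = (-⅓ + 2*3)*38 = (-⅓ + 6)*38 = (17/3)*38 = 646/3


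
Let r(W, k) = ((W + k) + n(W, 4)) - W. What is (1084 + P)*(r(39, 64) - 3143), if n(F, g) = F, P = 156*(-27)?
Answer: 9509120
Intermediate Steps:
P = -4212
r(W, k) = W + k (r(W, k) = ((W + k) + W) - W = (k + 2*W) - W = W + k)
(1084 + P)*(r(39, 64) - 3143) = (1084 - 4212)*((39 + 64) - 3143) = -3128*(103 - 3143) = -3128*(-3040) = 9509120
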